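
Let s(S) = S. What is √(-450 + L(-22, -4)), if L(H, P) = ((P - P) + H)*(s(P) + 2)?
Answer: I*√406 ≈ 20.149*I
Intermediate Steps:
L(H, P) = H*(2 + P) (L(H, P) = ((P - P) + H)*(P + 2) = (0 + H)*(2 + P) = H*(2 + P))
√(-450 + L(-22, -4)) = √(-450 - 22*(2 - 4)) = √(-450 - 22*(-2)) = √(-450 + 44) = √(-406) = I*√406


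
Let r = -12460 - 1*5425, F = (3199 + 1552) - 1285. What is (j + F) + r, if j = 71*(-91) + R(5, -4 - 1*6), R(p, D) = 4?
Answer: -20876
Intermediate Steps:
F = 3466 (F = 4751 - 1285 = 3466)
r = -17885 (r = -12460 - 5425 = -17885)
j = -6457 (j = 71*(-91) + 4 = -6461 + 4 = -6457)
(j + F) + r = (-6457 + 3466) - 17885 = -2991 - 17885 = -20876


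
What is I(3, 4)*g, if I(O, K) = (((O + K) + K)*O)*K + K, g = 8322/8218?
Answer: 565896/4109 ≈ 137.72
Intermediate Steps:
g = 4161/4109 (g = 8322*(1/8218) = 4161/4109 ≈ 1.0127)
I(O, K) = K + K*O*(O + 2*K) (I(O, K) = (((K + O) + K)*O)*K + K = ((O + 2*K)*O)*K + K = (O*(O + 2*K))*K + K = K*O*(O + 2*K) + K = K + K*O*(O + 2*K))
I(3, 4)*g = (4*(1 + 3² + 2*4*3))*(4161/4109) = (4*(1 + 9 + 24))*(4161/4109) = (4*34)*(4161/4109) = 136*(4161/4109) = 565896/4109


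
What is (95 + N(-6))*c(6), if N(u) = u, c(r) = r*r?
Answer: 3204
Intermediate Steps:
c(r) = r**2
(95 + N(-6))*c(6) = (95 - 6)*6**2 = 89*36 = 3204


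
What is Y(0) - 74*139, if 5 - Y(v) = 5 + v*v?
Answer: -10286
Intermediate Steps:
Y(v) = -v² (Y(v) = 5 - (5 + v*v) = 5 - (5 + v²) = 5 + (-5 - v²) = -v²)
Y(0) - 74*139 = -1*0² - 74*139 = -1*0 - 10286 = 0 - 10286 = -10286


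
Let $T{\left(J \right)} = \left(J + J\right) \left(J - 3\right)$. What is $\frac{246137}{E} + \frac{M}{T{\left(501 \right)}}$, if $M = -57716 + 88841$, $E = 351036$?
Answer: $\frac{11190376}{14655753} \approx 0.76355$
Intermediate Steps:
$T{\left(J \right)} = 2 J \left(-3 + J\right)$
$M = 31125$
$\frac{246137}{E} + \frac{M}{T{\left(501 \right)}} = \frac{246137}{351036} + \frac{31125}{2 \cdot 501 \left(-3 + 501\right)} = 246137 \cdot \frac{1}{351036} + \frac{31125}{2 \cdot 501 \cdot 498} = \frac{246137}{351036} + \frac{31125}{498996} = \frac{246137}{351036} + 31125 \cdot \frac{1}{498996} = \frac{246137}{351036} + \frac{125}{2004} = \frac{11190376}{14655753}$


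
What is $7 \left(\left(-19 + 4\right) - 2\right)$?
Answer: $-119$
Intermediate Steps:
$7 \left(\left(-19 + 4\right) - 2\right) = 7 \left(-15 + \left(-5 + 3\right)\right) = 7 \left(-15 - 2\right) = 7 \left(-17\right) = -119$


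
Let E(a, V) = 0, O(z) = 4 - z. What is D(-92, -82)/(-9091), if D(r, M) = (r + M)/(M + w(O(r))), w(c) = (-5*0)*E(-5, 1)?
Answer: -87/372731 ≈ -0.00023341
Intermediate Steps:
w(c) = 0 (w(c) = -5*0*0 = 0*0 = 0)
D(r, M) = (M + r)/M (D(r, M) = (r + M)/(M + 0) = (M + r)/M)
D(-92, -82)/(-9091) = ((-82 - 92)/(-82))/(-9091) = -1/82*(-174)*(-1/9091) = (87/41)*(-1/9091) = -87/372731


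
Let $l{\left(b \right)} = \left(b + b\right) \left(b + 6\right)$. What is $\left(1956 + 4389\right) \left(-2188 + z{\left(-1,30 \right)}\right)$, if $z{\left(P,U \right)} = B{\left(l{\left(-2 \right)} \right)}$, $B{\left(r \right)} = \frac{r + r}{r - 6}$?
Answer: $- \frac{152609940}{11} \approx -1.3874 \cdot 10^{7}$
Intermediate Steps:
$l{\left(b \right)} = 2 b \left(6 + b\right)$
$B{\left(r \right)} = \frac{2 r}{-6 + r}$
$z{\left(P,U \right)} = \frac{16}{11}$ ($z{\left(P,U \right)} = \frac{2 \cdot 2 \left(-2\right) \left(6 - 2\right)}{-6 + 2 \left(-2\right) \left(6 - 2\right)} = \frac{2 \cdot 2 \left(-2\right) 4}{-6 + 2 \left(-2\right) 4} = 2 \left(-16\right) \frac{1}{-6 - 16} = 2 \left(-16\right) \frac{1}{-22} = 2 \left(-16\right) \left(- \frac{1}{22}\right) = \frac{16}{11}$)
$\left(1956 + 4389\right) \left(-2188 + z{\left(-1,30 \right)}\right) = \left(1956 + 4389\right) \left(-2188 + \frac{16}{11}\right) = 6345 \left(- \frac{24052}{11}\right) = - \frac{152609940}{11}$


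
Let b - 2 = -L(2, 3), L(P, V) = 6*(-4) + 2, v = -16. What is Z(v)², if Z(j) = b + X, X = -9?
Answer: 225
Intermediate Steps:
L(P, V) = -22 (L(P, V) = -24 + 2 = -22)
b = 24 (b = 2 - 1*(-22) = 2 + 22 = 24)
Z(j) = 15 (Z(j) = 24 - 9 = 15)
Z(v)² = 15² = 225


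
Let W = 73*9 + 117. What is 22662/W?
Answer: 1259/43 ≈ 29.279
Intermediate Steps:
W = 774 (W = 657 + 117 = 774)
22662/W = 22662/774 = 22662*(1/774) = 1259/43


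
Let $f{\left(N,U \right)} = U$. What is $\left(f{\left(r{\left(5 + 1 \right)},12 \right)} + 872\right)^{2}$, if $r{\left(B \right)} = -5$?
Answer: $781456$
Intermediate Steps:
$\left(f{\left(r{\left(5 + 1 \right)},12 \right)} + 872\right)^{2} = \left(12 + 872\right)^{2} = 884^{2} = 781456$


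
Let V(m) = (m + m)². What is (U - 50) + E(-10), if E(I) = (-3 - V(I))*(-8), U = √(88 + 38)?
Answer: 3174 + 3*√14 ≈ 3185.2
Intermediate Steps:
V(m) = 4*m² (V(m) = (2*m)² = 4*m²)
U = 3*√14 (U = √126 = 3*√14 ≈ 11.225)
E(I) = 24 + 32*I² (E(I) = (-3 - 4*I²)*(-8) = 24 + 32*I²)
(U - 50) + E(-10) = (3*√14 - 50) + (24 + 32*(-10)²) = (-50 + 3*√14) + (24 + 32*100) = (-50 + 3*√14) + (24 + 3200) = (-50 + 3*√14) + 3224 = 3174 + 3*√14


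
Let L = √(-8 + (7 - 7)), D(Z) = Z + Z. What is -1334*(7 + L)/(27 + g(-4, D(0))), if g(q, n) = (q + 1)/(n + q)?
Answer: -37352/111 - 10672*I*√2/111 ≈ -336.5 - 135.97*I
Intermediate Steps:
D(Z) = 2*Z
L = 2*I*√2 (L = √(-8 + 0) = √(-8) = 2*I*√2 ≈ 2.8284*I)
g(q, n) = (1 + q)/(n + q)
-1334*(7 + L)/(27 + g(-4, D(0))) = -1334*(7 + 2*I*√2)/(27 + (1 - 4)/(2*0 - 4)) = -1334*(7 + 2*I*√2)/(27 - 3/(0 - 4)) = -1334*(7 + 2*I*√2)/(27 - 3/(-4)) = -1334*(7 + 2*I*√2)/(27 - ¼*(-3)) = -1334*(7 + 2*I*√2)/(27 + ¾) = -1334*(7 + 2*I*√2)/111/4 = -1334*(7 + 2*I*√2)*4/111 = -1334*(28/111 + 8*I*√2/111) = -37352/111 - 10672*I*√2/111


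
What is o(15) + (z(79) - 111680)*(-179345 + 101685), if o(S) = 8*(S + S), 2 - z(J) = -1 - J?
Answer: 8666700920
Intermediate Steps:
z(J) = 3 + J (z(J) = 2 - (-1 - J) = 2 + (1 + J) = 3 + J)
o(S) = 16*S (o(S) = 8*(2*S) = 16*S)
o(15) + (z(79) - 111680)*(-179345 + 101685) = 16*15 + ((3 + 79) - 111680)*(-179345 + 101685) = 240 + (82 - 111680)*(-77660) = 240 - 111598*(-77660) = 240 + 8666700680 = 8666700920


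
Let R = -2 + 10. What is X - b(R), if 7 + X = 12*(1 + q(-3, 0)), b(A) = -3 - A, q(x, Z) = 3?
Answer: 52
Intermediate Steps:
R = 8
X = 41 (X = -7 + 12*(1 + 3) = -7 + 12*4 = -7 + 48 = 41)
X - b(R) = 41 - (-3 - 1*8) = 41 - (-3 - 8) = 41 - 1*(-11) = 41 + 11 = 52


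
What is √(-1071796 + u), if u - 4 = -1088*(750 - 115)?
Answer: 4*I*√110167 ≈ 1327.7*I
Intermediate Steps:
u = -690876 (u = 4 - 1088*(750 - 115) = 4 - 1088*635 = 4 - 690880 = -690876)
√(-1071796 + u) = √(-1071796 - 690876) = √(-1762672) = 4*I*√110167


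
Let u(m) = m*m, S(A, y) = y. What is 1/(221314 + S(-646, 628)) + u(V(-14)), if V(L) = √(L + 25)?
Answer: 2441363/221942 ≈ 11.000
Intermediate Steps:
V(L) = √(25 + L)
u(m) = m²
1/(221314 + S(-646, 628)) + u(V(-14)) = 1/(221314 + 628) + (√(25 - 14))² = 1/221942 + (√11)² = 1/221942 + 11 = 2441363/221942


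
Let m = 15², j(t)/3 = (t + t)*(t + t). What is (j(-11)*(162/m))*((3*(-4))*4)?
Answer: -1254528/25 ≈ -50181.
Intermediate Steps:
j(t) = 12*t² (j(t) = 3*((t + t)*(t + t)) = 3*((2*t)*(2*t)) = 3*(4*t²) = 12*t²)
m = 225
(j(-11)*(162/m))*((3*(-4))*4) = ((12*(-11)²)*(162/225))*((3*(-4))*4) = ((12*121)*(162*(1/225)))*(-12*4) = (1452*(18/25))*(-48) = (26136/25)*(-48) = -1254528/25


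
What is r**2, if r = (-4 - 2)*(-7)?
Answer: 1764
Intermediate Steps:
r = 42 (r = -6*(-7) = 42)
r**2 = 42**2 = 1764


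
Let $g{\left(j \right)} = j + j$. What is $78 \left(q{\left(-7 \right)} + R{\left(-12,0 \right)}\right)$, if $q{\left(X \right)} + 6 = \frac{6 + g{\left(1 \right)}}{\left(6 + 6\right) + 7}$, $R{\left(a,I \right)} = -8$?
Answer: $- \frac{20124}{19} \approx -1059.2$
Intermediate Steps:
$g{\left(j \right)} = 2 j$
$q{\left(X \right)} = - \frac{106}{19}$ ($q{\left(X \right)} = -6 + \frac{6 + 2 \cdot 1}{\left(6 + 6\right) + 7} = -6 + \frac{6 + 2}{12 + 7} = -6 + \frac{8}{19} = - \frac{106}{19}$)
$78 \left(q{\left(-7 \right)} + R{\left(-12,0 \right)}\right) = 78 \left(- \frac{106}{19} - 8\right) = 78 \left(- \frac{258}{19}\right) = - \frac{20124}{19}$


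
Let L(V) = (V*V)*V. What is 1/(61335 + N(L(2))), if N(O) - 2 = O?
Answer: 1/61345 ≈ 1.6301e-5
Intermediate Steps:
L(V) = V³ (L(V) = V²*V = V³)
N(O) = 2 + O
1/(61335 + N(L(2))) = 1/(61335 + (2 + 2³)) = 1/(61335 + (2 + 8)) = 1/(61335 + 10) = 1/61345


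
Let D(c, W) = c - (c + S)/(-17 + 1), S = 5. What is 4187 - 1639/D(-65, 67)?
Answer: 105271/25 ≈ 4210.8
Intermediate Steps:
D(c, W) = 5/16 + 17*c/16 (D(c, W) = c - (c + 5)/(-17 + 1) = c - (5 + c)/(-16) = c - (5 + c)*(-1)/16 = c - (-5/16 - c/16) = c + (5/16 + c/16) = 5/16 + 17*c/16)
4187 - 1639/D(-65, 67) = 4187 - 1639/(5/16 + (17/16)*(-65)) = 4187 - 1639/(5/16 - 1105/16) = 4187 - 1639/(-275/4) = 4187 - 1639*(-4/275) = 4187 + 596/25 = 105271/25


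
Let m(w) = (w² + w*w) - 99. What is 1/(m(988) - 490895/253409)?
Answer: 253409/494701771406 ≈ 5.1225e-7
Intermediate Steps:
m(w) = -99 + 2*w² (m(w) = (w² + w²) - 99 = 2*w² - 99 = -99 + 2*w²)
1/(m(988) - 490895/253409) = 1/((-99 + 2*988²) - 490895/253409) = 1/((-99 + 2*976144) - 490895*1/253409) = 1/((-99 + 1952288) - 490895/253409) = 1/(1952189 - 490895/253409) = 1/(494701771406/253409) = 253409/494701771406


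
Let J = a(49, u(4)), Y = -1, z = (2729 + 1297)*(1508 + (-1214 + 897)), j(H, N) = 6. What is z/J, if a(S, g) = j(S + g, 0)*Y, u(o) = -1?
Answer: -799161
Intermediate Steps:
z = 4794966 (z = 4026*(1508 - 317) = 4026*1191 = 4794966)
a(S, g) = -6 (a(S, g) = 6*(-1) = -6)
J = -6
z/J = 4794966/(-6) = 4794966*(-⅙) = -799161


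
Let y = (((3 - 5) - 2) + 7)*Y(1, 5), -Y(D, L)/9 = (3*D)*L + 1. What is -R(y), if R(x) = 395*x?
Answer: 170640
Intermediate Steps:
Y(D, L) = -9 - 27*D*L (Y(D, L) = -9*((3*D)*L + 1) = -9*(3*D*L + 1) = -9*(1 + 3*D*L) = -9 - 27*D*L)
y = -432 (y = (((3 - 5) - 2) + 7)*(-9 - 27*1*5) = ((-2 - 2) + 7)*(-9 - 135) = (-4 + 7)*(-144) = 3*(-144) = -432)
-R(y) = -395*(-432) = -1*(-170640) = 170640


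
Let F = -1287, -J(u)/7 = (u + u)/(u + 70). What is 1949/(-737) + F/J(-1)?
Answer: -65475097/10318 ≈ -6345.7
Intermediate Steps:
J(u) = -14*u/(70 + u) (J(u) = -7*(u + u)/(u + 70) = -7*2*u/(70 + u) = -14*u/(70 + u))
1949/(-737) + F/J(-1) = 1949/(-737) - 1287/((-14*(-1)/(70 - 1))) = 1949*(-1/737) - 1287/((-14*(-1)/69)) = -1949/737 - 1287/((-14*(-1)*1/69)) = -1949/737 - 1287/14/69 = -1949/737 - 1287*69/14 = -1949/737 - 88803/14 = -65475097/10318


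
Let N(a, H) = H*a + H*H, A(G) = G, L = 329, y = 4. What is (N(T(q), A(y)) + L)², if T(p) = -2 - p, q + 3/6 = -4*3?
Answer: 149769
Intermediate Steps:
q = -25/2 (q = -½ - 4*3 = -½ - 12 = -25/2 ≈ -12.500)
N(a, H) = H² + H*a (N(a, H) = H*a + H² = H² + H*a)
(N(T(q), A(y)) + L)² = (4*(4 + (-2 - 1*(-25/2))) + 329)² = (4*(4 + (-2 + 25/2)) + 329)² = (4*(4 + 21/2) + 329)² = (4*(29/2) + 329)² = (58 + 329)² = 387² = 149769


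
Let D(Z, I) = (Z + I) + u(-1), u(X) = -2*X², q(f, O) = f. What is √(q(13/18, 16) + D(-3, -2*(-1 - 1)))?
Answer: I*√10/6 ≈ 0.52705*I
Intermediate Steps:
D(Z, I) = -2 + I + Z (D(Z, I) = (Z + I) - 2*(-1)² = (I + Z) - 2*1 = (I + Z) - 2 = -2 + I + Z)
√(q(13/18, 16) + D(-3, -2*(-1 - 1))) = √(13/18 + (-2 - 2*(-1 - 1) - 3)) = √(13*(1/18) + (-2 - 2*(-2) - 3)) = √(13/18 + (-2 + 4 - 3)) = √(13/18 - 1) = √(-5/18) = I*√10/6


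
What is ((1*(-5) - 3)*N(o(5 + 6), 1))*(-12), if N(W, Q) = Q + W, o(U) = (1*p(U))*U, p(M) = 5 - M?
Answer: -6240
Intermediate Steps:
o(U) = U*(5 - U) (o(U) = (1*(5 - U))*U = (5 - U)*U = U*(5 - U))
((1*(-5) - 3)*N(o(5 + 6), 1))*(-12) = ((1*(-5) - 3)*(1 + (5 + 6)*(5 - (5 + 6))))*(-12) = ((-5 - 3)*(1 + 11*(5 - 1*11)))*(-12) = -8*(1 + 11*(5 - 11))*(-12) = -8*(1 + 11*(-6))*(-12) = -8*(1 - 66)*(-12) = -8*(-65)*(-12) = 520*(-12) = -6240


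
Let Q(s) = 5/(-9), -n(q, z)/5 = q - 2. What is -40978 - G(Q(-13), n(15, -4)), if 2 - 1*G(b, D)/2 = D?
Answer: -41112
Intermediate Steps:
n(q, z) = 10 - 5*q (n(q, z) = -5*(q - 2) = -5*(-2 + q) = 10 - 5*q)
Q(s) = -5/9 (Q(s) = 5*(-⅑) = -5/9)
G(b, D) = 4 - 2*D
-40978 - G(Q(-13), n(15, -4)) = -40978 - (4 - 2*(10 - 5*15)) = -40978 - (4 - 2*(10 - 75)) = -40978 - (4 - 2*(-65)) = -40978 - (4 + 130) = -40978 - 1*134 = -40978 - 134 = -41112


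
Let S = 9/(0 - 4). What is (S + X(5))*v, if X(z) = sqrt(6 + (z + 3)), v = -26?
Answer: 117/2 - 26*sqrt(14) ≈ -38.783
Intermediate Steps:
S = -9/4 (S = 9/(-4) = 9*(-1/4) = -9/4 ≈ -2.2500)
X(z) = sqrt(9 + z) (X(z) = sqrt(6 + (3 + z)) = sqrt(9 + z))
(S + X(5))*v = (-9/4 + sqrt(9 + 5))*(-26) = (-9/4 + sqrt(14))*(-26) = 117/2 - 26*sqrt(14)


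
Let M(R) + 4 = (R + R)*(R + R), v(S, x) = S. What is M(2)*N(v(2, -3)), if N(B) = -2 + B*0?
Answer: -24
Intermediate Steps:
M(R) = -4 + 4*R² (M(R) = -4 + (R + R)*(R + R) = -4 + (2*R)*(2*R) = -4 + 4*R²)
N(B) = -2 (N(B) = -2 + 0 = -2)
M(2)*N(v(2, -3)) = (-4 + 4*2²)*(-2) = (-4 + 4*4)*(-2) = (-4 + 16)*(-2) = 12*(-2) = -24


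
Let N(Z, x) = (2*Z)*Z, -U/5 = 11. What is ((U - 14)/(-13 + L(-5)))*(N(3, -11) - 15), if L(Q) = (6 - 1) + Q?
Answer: 207/13 ≈ 15.923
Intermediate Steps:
U = -55 (U = -5*11 = -55)
N(Z, x) = 2*Z**2
L(Q) = 5 + Q
((U - 14)/(-13 + L(-5)))*(N(3, -11) - 15) = ((-55 - 14)/(-13 + (5 - 5)))*(2*3**2 - 15) = (-69/(-13 + 0))*(2*9 - 15) = (-69/(-13))*(18 - 15) = -69*(-1/13)*3 = (69/13)*3 = 207/13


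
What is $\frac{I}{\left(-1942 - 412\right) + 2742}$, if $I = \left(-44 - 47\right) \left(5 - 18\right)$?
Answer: $\frac{1183}{388} \approx 3.049$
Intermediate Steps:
$I = 1183$ ($I = - 91 \left(5 - 18\right) = \left(-91\right) \left(-13\right) = 1183$)
$\frac{I}{\left(-1942 - 412\right) + 2742} = \frac{1183}{\left(-1942 - 412\right) + 2742} = \frac{1183}{-2354 + 2742} = \frac{1183}{388}$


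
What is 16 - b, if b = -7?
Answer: 23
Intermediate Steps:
16 - b = 16 - 1*(-7) = 16 + 7 = 23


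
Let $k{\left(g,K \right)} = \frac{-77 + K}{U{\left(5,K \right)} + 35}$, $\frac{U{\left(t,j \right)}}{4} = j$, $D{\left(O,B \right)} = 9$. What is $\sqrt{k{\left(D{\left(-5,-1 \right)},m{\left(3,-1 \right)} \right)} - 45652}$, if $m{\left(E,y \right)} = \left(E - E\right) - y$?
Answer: $\frac{2 i \sqrt{17359914}}{39} \approx 213.67 i$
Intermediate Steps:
$U{\left(t,j \right)} = 4 j$
$m{\left(E,y \right)} = - y$ ($m{\left(E,y \right)} = 0 - y = - y$)
$k{\left(g,K \right)} = \frac{-77 + K}{35 + 4 K}$ ($k{\left(g,K \right)} = \frac{-77 + K}{4 K + 35} = \frac{-77 + K}{35 + 4 K}$)
$\sqrt{k{\left(D{\left(-5,-1 \right)},m{\left(3,-1 \right)} \right)} - 45652} = \sqrt{\frac{-77 - -1}{35 + 4 \left(\left(-1\right) \left(-1\right)\right)} - 45652} = \sqrt{\frac{-77 + 1}{35 + 4 \cdot 1} - 45652} = \sqrt{\frac{1}{35 + 4} \left(-76\right) - 45652} = \sqrt{\frac{1}{39} \left(-76\right) - 45652} = \sqrt{- \frac{76}{39} - 45652} = \sqrt{- \frac{1780504}{39}} = \frac{2 i \sqrt{17359914}}{39}$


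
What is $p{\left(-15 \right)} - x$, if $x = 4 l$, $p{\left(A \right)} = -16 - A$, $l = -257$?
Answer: $1027$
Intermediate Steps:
$x = -1028$ ($x = 4 \left(-257\right) = -1028$)
$p{\left(-15 \right)} - x = \left(-16 - -15\right) - -1028 = \left(-16 + 15\right) + 1028 = -1 + 1028 = 1027$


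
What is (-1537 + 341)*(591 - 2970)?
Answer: 2845284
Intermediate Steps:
(-1537 + 341)*(591 - 2970) = -1196*(-2379) = 2845284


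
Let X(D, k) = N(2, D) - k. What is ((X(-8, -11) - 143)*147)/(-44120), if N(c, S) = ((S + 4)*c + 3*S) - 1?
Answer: 4851/8824 ≈ 0.54975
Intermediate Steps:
N(c, S) = -1 + 3*S + c*(4 + S) (N(c, S) = ((4 + S)*c + 3*S) - 1 = (c*(4 + S) + 3*S) - 1 = (3*S + c*(4 + S)) - 1 = -1 + 3*S + c*(4 + S))
X(D, k) = 7 - k + 5*D (X(D, k) = (-1 + 3*D + 4*2 + D*2) - k = (-1 + 3*D + 8 + 2*D) - k = (7 + 5*D) - k = 7 - k + 5*D)
((X(-8, -11) - 143)*147)/(-44120) = (((7 - 1*(-11) + 5*(-8)) - 143)*147)/(-44120) = (((7 + 11 - 40) - 143)*147)*(-1/44120) = ((-22 - 143)*147)*(-1/44120) = -165*147*(-1/44120) = -24255*(-1/44120) = 4851/8824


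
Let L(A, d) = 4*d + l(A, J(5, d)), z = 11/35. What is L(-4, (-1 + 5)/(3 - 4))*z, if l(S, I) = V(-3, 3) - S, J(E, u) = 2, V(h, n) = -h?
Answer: -99/35 ≈ -2.8286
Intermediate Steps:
z = 11/35 (z = 11*(1/35) = 11/35 ≈ 0.31429)
l(S, I) = 3 - S (l(S, I) = -1*(-3) - S = 3 - S)
L(A, d) = 3 - A + 4*d (L(A, d) = 4*d + (3 - A) = 3 - A + 4*d)
L(-4, (-1 + 5)/(3 - 4))*z = (3 - 1*(-4) + 4*((-1 + 5)/(3 - 4)))*(11/35) = (3 + 4 + 4*(4/(-1)))*(11/35) = (3 + 4 + 4*(4*(-1)))*(11/35) = (3 + 4 + 4*(-4))*(11/35) = (3 + 4 - 16)*(11/35) = -9*11/35 = -99/35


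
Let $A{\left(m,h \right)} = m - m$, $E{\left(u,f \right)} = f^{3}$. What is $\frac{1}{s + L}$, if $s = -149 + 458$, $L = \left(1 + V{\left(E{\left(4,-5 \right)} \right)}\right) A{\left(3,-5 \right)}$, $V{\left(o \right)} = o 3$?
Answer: $\frac{1}{309} \approx 0.0032362$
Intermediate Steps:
$V{\left(o \right)} = 3 o$
$A{\left(m,h \right)} = 0$
$L = 0$ ($L = \left(1 + 3 \left(-5\right)^{3}\right) 0 = \left(1 + 3 \left(-125\right)\right) 0 = \left(1 - 375\right) 0 = \left(-374\right) 0 = 0$)
$s = 309$
$\frac{1}{s + L} = \frac{1}{309 + 0} = \frac{1}{309}$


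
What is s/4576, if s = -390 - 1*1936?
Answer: -1163/2288 ≈ -0.50830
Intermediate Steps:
s = -2326 (s = -390 - 1936 = -2326)
s/4576 = -2326/4576 = -2326*1/4576 = -1163/2288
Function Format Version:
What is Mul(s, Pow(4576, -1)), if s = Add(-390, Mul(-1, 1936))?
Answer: Rational(-1163, 2288) ≈ -0.50830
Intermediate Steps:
s = -2326 (s = Add(-390, -1936) = -2326)
Mul(s, Pow(4576, -1)) = Mul(-2326, Pow(4576, -1)) = Mul(-2326, Rational(1, 4576)) = Rational(-1163, 2288)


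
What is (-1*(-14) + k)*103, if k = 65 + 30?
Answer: 11227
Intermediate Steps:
k = 95
(-1*(-14) + k)*103 = (-1*(-14) + 95)*103 = (14 + 95)*103 = 109*103 = 11227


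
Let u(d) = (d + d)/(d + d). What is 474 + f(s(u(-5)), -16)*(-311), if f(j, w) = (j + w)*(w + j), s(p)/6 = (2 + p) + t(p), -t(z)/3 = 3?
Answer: -840470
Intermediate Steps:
t(z) = -9 (t(z) = -3*3 = -9)
u(d) = 1 (u(d) = (2*d)/((2*d)) = (2*d)*(1/(2*d)) = 1)
s(p) = -42 + 6*p (s(p) = 6*((2 + p) - 9) = 6*(-7 + p) = -42 + 6*p)
f(j, w) = (j + w)² (f(j, w) = (j + w)*(j + w) = (j + w)²)
474 + f(s(u(-5)), -16)*(-311) = 474 + ((-42 + 6*1) - 16)²*(-311) = 474 + ((-42 + 6) - 16)²*(-311) = 474 + (-36 - 16)²*(-311) = 474 + (-52)²*(-311) = 474 + 2704*(-311) = 474 - 840944 = -840470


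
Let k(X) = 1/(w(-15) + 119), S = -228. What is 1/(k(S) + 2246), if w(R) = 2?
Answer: 121/271767 ≈ 0.00044523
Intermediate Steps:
k(X) = 1/121 (k(X) = 1/(2 + 119) = 1/121)
1/(k(S) + 2246) = 1/(1/121 + 2246) = 1/(271767/121) = 121/271767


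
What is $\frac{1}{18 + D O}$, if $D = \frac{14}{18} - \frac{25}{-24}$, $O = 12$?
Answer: $\frac{6}{239} \approx 0.025105$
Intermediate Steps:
$D = \frac{131}{72}$ ($D = 14 \cdot \frac{1}{18} - - \frac{25}{24} = \frac{7}{9} + \frac{25}{24} = \frac{131}{72} \approx 1.8194$)
$\frac{1}{18 + D O} = \frac{1}{18 + \frac{131}{72} \cdot 12} = \frac{1}{18 + \frac{131}{6}} = \frac{1}{\frac{239}{6}} = \frac{6}{239}$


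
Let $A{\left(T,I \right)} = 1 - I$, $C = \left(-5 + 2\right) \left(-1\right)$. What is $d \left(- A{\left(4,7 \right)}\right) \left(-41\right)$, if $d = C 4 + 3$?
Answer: $-3690$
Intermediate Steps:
$C = 3$ ($C = \left(-3\right) \left(-1\right) = 3$)
$d = 15$ ($d = 3 \cdot 4 + 3 = 12 + 3 = 15$)
$d \left(- A{\left(4,7 \right)}\right) \left(-41\right) = 15 \left(- (1 - 7)\right) \left(-41\right) = 15 \left(\left(-1\right) \left(-6\right)\right) \left(-41\right) = 15 \cdot 6 \left(-41\right) = 90 \left(-41\right) = -3690$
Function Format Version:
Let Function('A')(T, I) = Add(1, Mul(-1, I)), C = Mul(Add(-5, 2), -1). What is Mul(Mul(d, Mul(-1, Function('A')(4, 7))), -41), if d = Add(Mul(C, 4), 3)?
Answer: -3690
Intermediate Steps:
C = 3 (C = Mul(-3, -1) = 3)
d = 15 (d = Add(Mul(3, 4), 3) = Add(12, 3) = 15)
Mul(Mul(d, Mul(-1, Function('A')(4, 7))), -41) = Mul(Mul(15, Mul(-1, Add(1, Mul(-1, 7)))), -41) = Mul(Mul(15, Mul(-1, Add(1, -7))), -41) = Mul(Mul(15, Mul(-1, -6)), -41) = Mul(Mul(15, 6), -41) = Mul(90, -41) = -3690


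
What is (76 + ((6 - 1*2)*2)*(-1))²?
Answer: 4624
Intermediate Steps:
(76 + ((6 - 1*2)*2)*(-1))² = (76 + ((6 - 2)*2)*(-1))² = (76 + (4*2)*(-1))² = (76 + 8*(-1))² = (76 - 8)² = 68² = 4624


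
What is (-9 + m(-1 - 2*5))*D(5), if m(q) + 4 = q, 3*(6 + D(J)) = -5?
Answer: 184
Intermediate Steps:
D(J) = -23/3 (D(J) = -6 + (⅓)*(-5) = -6 - 5/3 = -23/3)
m(q) = -4 + q
(-9 + m(-1 - 2*5))*D(5) = (-9 + (-4 + (-1 - 2*5)))*(-23/3) = (-9 + (-4 + (-1 - 10)))*(-23/3) = (-9 + (-4 - 11))*(-23/3) = (-9 - 15)*(-23/3) = -24*(-23/3) = 184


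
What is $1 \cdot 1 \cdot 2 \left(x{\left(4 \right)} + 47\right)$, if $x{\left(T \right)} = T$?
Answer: $102$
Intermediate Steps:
$1 \cdot 1 \cdot 2 \left(x{\left(4 \right)} + 47\right) = 1 \cdot 1 \cdot 2 \left(4 + 47\right) = 1 \cdot 2 \cdot 51 = 2 \cdot 51 = 102$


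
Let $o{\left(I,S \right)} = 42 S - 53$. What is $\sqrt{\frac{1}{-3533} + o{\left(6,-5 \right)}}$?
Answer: $\frac{2 i \sqrt{820698235}}{3533} \approx 16.217 i$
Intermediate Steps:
$o{\left(I,S \right)} = -53 + 42 S$
$\sqrt{\frac{1}{-3533} + o{\left(6,-5 \right)}} = \sqrt{\frac{1}{-3533} + \left(-53 + 42 \left(-5\right)\right)} = \sqrt{- \frac{1}{3533} - 263} = \sqrt{- \frac{929180}{3533}} = \frac{2 i \sqrt{820698235}}{3533}$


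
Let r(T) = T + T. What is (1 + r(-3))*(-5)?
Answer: 25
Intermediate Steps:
r(T) = 2*T
(1 + r(-3))*(-5) = (1 + 2*(-3))*(-5) = (1 - 6)*(-5) = -5*(-5) = 25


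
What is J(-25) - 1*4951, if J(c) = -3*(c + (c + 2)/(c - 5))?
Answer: -48783/10 ≈ -4878.3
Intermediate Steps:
J(c) = -3*c - 3*(2 + c)/(-5 + c) (J(c) = -3*(c + (2 + c)/(-5 + c)) = -3*c - 3*(2 + c)/(-5 + c))
J(-25) - 1*4951 = 3*(-2 - 1*(-25)² + 4*(-25))/(-5 - 25) - 1*4951 = 3*(-2 - 1*625 - 100)/(-30) - 4951 = 3*(-1/30)*(-2 - 625 - 100) - 4951 = 3*(-1/30)*(-727) - 4951 = 727/10 - 4951 = -48783/10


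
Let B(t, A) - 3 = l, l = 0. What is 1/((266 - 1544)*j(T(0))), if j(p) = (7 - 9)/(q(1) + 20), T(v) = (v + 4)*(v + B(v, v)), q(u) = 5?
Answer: 25/2556 ≈ 0.0097809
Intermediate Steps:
B(t, A) = 3 (B(t, A) = 3 + 0 = 3)
T(v) = (3 + v)*(4 + v) (T(v) = (v + 4)*(v + 3) = (4 + v)*(3 + v) = (3 + v)*(4 + v))
j(p) = -2/25 (j(p) = (7 - 9)/(5 + 20) = -2/25)
1/((266 - 1544)*j(T(0))) = 1/((266 - 1544)*(-2/25)) = 1/(-1278*(-2/25)) = 1/(2556/25) = 25/2556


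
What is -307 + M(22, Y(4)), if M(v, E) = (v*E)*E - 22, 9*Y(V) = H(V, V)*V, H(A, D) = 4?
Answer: -21017/81 ≈ -259.47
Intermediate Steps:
Y(V) = 4*V/9 (Y(V) = (4*V)/9 = 4*V/9)
M(v, E) = -22 + v*E² (M(v, E) = (E*v)*E - 22 = v*E² - 22 = -22 + v*E²)
-307 + M(22, Y(4)) = -307 + (-22 + 22*((4/9)*4)²) = -307 + (-22 + 22*(16/9)²) = -307 + (-22 + 22*(256/81)) = -307 + (-22 + 5632/81) = -307 + 3850/81 = -21017/81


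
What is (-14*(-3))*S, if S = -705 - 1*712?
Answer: -59514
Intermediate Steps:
S = -1417 (S = -705 - 712 = -1417)
(-14*(-3))*S = -14*(-3)*(-1417) = 42*(-1417) = -59514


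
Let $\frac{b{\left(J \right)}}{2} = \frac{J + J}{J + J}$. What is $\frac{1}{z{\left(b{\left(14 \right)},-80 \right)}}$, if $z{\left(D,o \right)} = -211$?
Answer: $- \frac{1}{211} \approx -0.0047393$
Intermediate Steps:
$b{\left(J \right)} = 2$ ($b{\left(J \right)} = 2 \frac{J + J}{J + J} = 2 \frac{2 J}{2 J} = 2 \cdot 2 J \frac{1}{2 J} = 2 \cdot 1 = 2$)
$\frac{1}{z{\left(b{\left(14 \right)},-80 \right)}} = \frac{1}{-211} = - \frac{1}{211}$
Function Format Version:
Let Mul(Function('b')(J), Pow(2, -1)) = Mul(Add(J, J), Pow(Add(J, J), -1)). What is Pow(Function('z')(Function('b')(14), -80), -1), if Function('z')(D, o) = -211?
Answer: Rational(-1, 211) ≈ -0.0047393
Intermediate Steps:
Function('b')(J) = 2 (Function('b')(J) = Mul(2, Mul(Add(J, J), Pow(Add(J, J), -1))) = Mul(2, Mul(Mul(2, J), Pow(Mul(2, J), -1))) = Mul(2, Mul(Mul(2, J), Mul(Rational(1, 2), Pow(J, -1)))) = Mul(2, 1) = 2)
Pow(Function('z')(Function('b')(14), -80), -1) = Pow(-211, -1) = Rational(-1, 211)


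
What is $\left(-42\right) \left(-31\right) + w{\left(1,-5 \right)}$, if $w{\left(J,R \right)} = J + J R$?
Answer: $1298$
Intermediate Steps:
$\left(-42\right) \left(-31\right) + w{\left(1,-5 \right)} = \left(-42\right) \left(-31\right) + 1 \left(1 - 5\right) = 1302 + 1 \left(-4\right) = 1302 - 4 = 1298$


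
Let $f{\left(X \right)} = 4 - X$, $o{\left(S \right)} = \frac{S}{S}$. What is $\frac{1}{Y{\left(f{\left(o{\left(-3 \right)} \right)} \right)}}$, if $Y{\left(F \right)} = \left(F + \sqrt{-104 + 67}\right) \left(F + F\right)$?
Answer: $\frac{1}{92} - \frac{i \sqrt{37}}{276} \approx 0.01087 - 0.022039 i$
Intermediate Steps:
$o{\left(S \right)} = 1$
$Y{\left(F \right)} = 2 F \left(F + i \sqrt{37}\right)$ ($Y{\left(F \right)} = \left(F + \sqrt{-37}\right) 2 F = \left(F + i \sqrt{37}\right) 2 F = 2 F \left(F + i \sqrt{37}\right)$)
$\frac{1}{Y{\left(f{\left(o{\left(-3 \right)} \right)} \right)}} = \frac{1}{2 \left(4 - 1\right) \left(\left(4 - 1\right) + i \sqrt{37}\right)} = \frac{1}{2 \cdot 3 \left(3 + i \sqrt{37}\right)} = \frac{1}{18 + 6 i \sqrt{37}}$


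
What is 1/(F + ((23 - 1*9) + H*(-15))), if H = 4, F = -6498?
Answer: -1/6544 ≈ -0.00015281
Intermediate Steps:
1/(F + ((23 - 1*9) + H*(-15))) = 1/(-6498 + ((23 - 1*9) + 4*(-15))) = 1/(-6498 + ((23 - 9) - 60)) = 1/(-6498 + (14 - 60)) = 1/(-6498 - 46) = 1/(-6544) = -1/6544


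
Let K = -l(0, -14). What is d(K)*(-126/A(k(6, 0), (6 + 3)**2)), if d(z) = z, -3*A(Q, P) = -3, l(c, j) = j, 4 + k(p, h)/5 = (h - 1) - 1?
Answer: -1764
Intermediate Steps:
k(p, h) = -30 + 5*h (k(p, h) = -20 + 5*((h - 1) - 1) = -20 + 5*((-1 + h) - 1) = -20 + 5*(-2 + h) = -20 + (-10 + 5*h) = -30 + 5*h)
A(Q, P) = 1 (A(Q, P) = -1/3*(-3) = 1)
K = 14 (K = -1*(-14) = 14)
d(K)*(-126/A(k(6, 0), (6 + 3)**2)) = 14*(-126/1) = 14*(-126*1) = 14*(-126) = -1764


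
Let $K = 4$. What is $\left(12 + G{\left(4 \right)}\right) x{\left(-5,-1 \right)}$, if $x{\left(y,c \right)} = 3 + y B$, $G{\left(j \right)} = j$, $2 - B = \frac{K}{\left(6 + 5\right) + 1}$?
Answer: $- \frac{256}{3} \approx -85.333$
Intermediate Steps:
$B = \frac{5}{3}$ ($B = 2 - \frac{4}{\left(6 + 5\right) + 1} = 2 - \frac{4}{11 + 1} = 2 - \frac{4}{12} = 2 - 4 \cdot \frac{1}{12} = 2 - \frac{1}{3} = \frac{5}{3} \approx 1.6667$)
$x{\left(y,c \right)} = 3 + \frac{5 y}{3}$ ($x{\left(y,c \right)} = 3 + y \frac{5}{3} = 3 + \frac{5 y}{3}$)
$\left(12 + G{\left(4 \right)}\right) x{\left(-5,-1 \right)} = \left(12 + 4\right) \left(3 + \frac{5}{3} \left(-5\right)\right) = 16 \left(3 - \frac{25}{3}\right) = 16 \left(- \frac{16}{3}\right) = - \frac{256}{3}$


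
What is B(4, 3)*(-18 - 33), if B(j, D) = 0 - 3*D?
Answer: 459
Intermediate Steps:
B(j, D) = -3*D
B(4, 3)*(-18 - 33) = (-3*3)*(-18 - 33) = -9*(-51) = 459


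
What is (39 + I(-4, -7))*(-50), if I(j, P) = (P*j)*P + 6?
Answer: 7550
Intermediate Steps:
I(j, P) = 6 + j*P**2 (I(j, P) = j*P**2 + 6 = 6 + j*P**2)
(39 + I(-4, -7))*(-50) = (39 + (6 - 4*(-7)**2))*(-50) = (39 + (6 - 4*49))*(-50) = (39 + (6 - 196))*(-50) = (39 - 190)*(-50) = -151*(-50) = 7550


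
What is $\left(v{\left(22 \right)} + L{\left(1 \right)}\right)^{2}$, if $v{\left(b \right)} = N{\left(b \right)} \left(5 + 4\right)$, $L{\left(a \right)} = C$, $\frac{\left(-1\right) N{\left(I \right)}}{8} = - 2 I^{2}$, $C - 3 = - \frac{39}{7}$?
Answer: $\frac{238001525316}{49} \approx 4.8572 \cdot 10^{9}$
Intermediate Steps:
$C = - \frac{18}{7}$ ($C = 3 - \frac{39}{7} = - \frac{18}{7} \approx -2.5714$)
$N{\left(I \right)} = 16 I^{2}$ ($N{\left(I \right)} = - 8 \left(- 2 I^{2}\right) = 16 I^{2}$)
$L{\left(a \right)} = - \frac{18}{7}$
$v{\left(b \right)} = 144 b^{2}$ ($v{\left(b \right)} = 16 b^{2} \left(5 + 4\right) = 16 b^{2} \cdot 9 = 144 b^{2}$)
$\left(v{\left(22 \right)} + L{\left(1 \right)}\right)^{2} = \left(144 \cdot 22^{2} - \frac{18}{7}\right)^{2} = \left(144 \cdot 484 - \frac{18}{7}\right)^{2} = \left(69696 - \frac{18}{7}\right)^{2} = \left(\frac{487854}{7}\right)^{2} = \frac{238001525316}{49}$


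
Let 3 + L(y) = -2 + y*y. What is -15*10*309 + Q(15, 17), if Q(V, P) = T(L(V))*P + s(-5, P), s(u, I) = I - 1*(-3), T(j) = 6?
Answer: -46228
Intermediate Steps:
L(y) = -5 + y**2 (L(y) = -3 + (-2 + y*y) = -3 + (-2 + y**2) = -5 + y**2)
s(u, I) = 3 + I (s(u, I) = I + 3 = 3 + I)
Q(V, P) = 3 + 7*P (Q(V, P) = 6*P + (3 + P) = 3 + 7*P)
-15*10*309 + Q(15, 17) = -15*10*309 + (3 + 7*17) = -150*309 + (3 + 119) = -46350 + 122 = -46228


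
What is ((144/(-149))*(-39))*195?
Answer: 1095120/149 ≈ 7349.8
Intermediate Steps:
((144/(-149))*(-39))*195 = ((144*(-1/149))*(-39))*195 = -144/149*(-39)*195 = (5616/149)*195 = 1095120/149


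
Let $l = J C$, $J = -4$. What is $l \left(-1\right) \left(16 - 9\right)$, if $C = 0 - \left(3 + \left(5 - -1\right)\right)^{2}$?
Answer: $-2268$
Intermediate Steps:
$C = -81$ ($C = 0 - \left(3 + \left(5 + 1\right)\right)^{2} = 0 - \left(3 + 6\right)^{2} = 0 - 9^{2} = 0 - 81 = -81$)
$l = 324$ ($l = \left(-4\right) \left(-81\right) = 324$)
$l \left(-1\right) \left(16 - 9\right) = 324 \left(-1\right) \left(16 - 9\right) = \left(-324\right) 7 = -2268$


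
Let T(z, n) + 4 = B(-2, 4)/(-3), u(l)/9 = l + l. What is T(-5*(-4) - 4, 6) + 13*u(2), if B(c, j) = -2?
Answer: 1394/3 ≈ 464.67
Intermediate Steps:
u(l) = 18*l (u(l) = 9*(l + l) = 9*(2*l) = 18*l)
T(z, n) = -10/3 (T(z, n) = -4 - 2/(-3) = -4 - 2*(-⅓) = -4 + ⅔ = -10/3)
T(-5*(-4) - 4, 6) + 13*u(2) = -10/3 + 13*(18*2) = -10/3 + 13*36 = -10/3 + 468 = 1394/3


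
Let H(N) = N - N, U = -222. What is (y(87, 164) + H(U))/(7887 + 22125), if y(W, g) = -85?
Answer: -85/30012 ≈ -0.0028322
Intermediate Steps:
H(N) = 0
(y(87, 164) + H(U))/(7887 + 22125) = (-85 + 0)/(7887 + 22125) = -85/30012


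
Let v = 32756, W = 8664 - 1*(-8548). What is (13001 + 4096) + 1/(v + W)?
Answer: 854302897/49968 ≈ 17097.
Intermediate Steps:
W = 17212 (W = 8664 + 8548 = 17212)
(13001 + 4096) + 1/(v + W) = (13001 + 4096) + 1/(32756 + 17212) = 17097 + 1/49968 = 854302897/49968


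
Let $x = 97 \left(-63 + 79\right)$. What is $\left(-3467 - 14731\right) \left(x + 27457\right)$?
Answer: $-527905782$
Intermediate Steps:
$x = 1552$ ($x = 97 \cdot 16 = 1552$)
$\left(-3467 - 14731\right) \left(x + 27457\right) = \left(-3467 - 14731\right) \left(1552 + 27457\right) = \left(-18198\right) 29009 = -527905782$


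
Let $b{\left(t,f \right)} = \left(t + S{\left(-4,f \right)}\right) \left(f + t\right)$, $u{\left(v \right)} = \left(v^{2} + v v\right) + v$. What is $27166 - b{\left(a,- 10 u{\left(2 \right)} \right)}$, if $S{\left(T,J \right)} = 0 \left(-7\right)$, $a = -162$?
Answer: $-15278$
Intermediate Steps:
$u{\left(v \right)} = v + 2 v^{2}$ ($u{\left(v \right)} = \left(v^{2} + v^{2}\right) + v = 2 v^{2} + v = v + 2 v^{2}$)
$S{\left(T,J \right)} = 0$
$b{\left(t,f \right)} = t \left(f + t\right)$ ($b{\left(t,f \right)} = \left(t + 0\right) \left(f + t\right) = t \left(f + t\right)$)
$27166 - b{\left(a,- 10 u{\left(2 \right)} \right)} = 27166 - - 162 \left(- 10 \cdot 2 \left(1 + 2 \cdot 2\right) - 162\right) = 27166 - - 162 \left(- 10 \cdot 2 \left(1 + 4\right) - 162\right) = 27166 - - 162 \left(- 10 \cdot 2 \cdot 5 - 162\right) = 27166 - - 162 \left(\left(-10\right) 10 - 162\right) = 27166 - - 162 \left(-100 - 162\right) = 27166 - \left(-162\right) \left(-262\right) = 27166 - 42444 = -15278$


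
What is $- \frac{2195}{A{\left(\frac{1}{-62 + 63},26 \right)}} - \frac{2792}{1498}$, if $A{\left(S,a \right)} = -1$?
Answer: $\frac{1642659}{749} \approx 2193.1$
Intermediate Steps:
$- \frac{2195}{A{\left(\frac{1}{-62 + 63},26 \right)}} - \frac{2792}{1498} = - \frac{2195}{-1} - \frac{2792}{1498} = \left(-2195\right) \left(-1\right) - \frac{1396}{749} = 2195 - \frac{1396}{749} = \frac{1642659}{749}$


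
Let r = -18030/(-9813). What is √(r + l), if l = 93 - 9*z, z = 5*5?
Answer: I*√1392667502/3271 ≈ 11.409*I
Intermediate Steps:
z = 25
r = 6010/3271 (r = -18030*(-1/9813) = 6010/3271 ≈ 1.8374)
l = -132 (l = 93 - 9*25 = 93 - 225 = -132)
√(r + l) = √(6010/3271 - 132) = √(-425762/3271) = I*√1392667502/3271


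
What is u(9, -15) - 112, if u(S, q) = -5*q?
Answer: -37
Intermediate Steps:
u(9, -15) - 112 = -5*(-15) - 112 = 75 - 112 = -37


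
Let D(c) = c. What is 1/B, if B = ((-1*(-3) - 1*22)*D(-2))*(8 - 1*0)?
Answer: 1/304 ≈ 0.0032895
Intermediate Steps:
B = 304 (B = ((-1*(-3) - 1*22)*(-2))*(8 - 1*0) = ((3 - 22)*(-2))*(8 + 0) = -19*(-2)*8 = 38*8 = 304)
1/B = 1/304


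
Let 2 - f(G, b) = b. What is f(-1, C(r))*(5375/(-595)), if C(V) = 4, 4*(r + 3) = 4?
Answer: 2150/119 ≈ 18.067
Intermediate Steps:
r = -2 (r = -3 + (¼)*4 = -3 + 1 = -2)
f(G, b) = 2 - b
f(-1, C(r))*(5375/(-595)) = (2 - 1*4)*(5375/(-595)) = (2 - 4)*(5375*(-1/595)) = -2*(-1075/119) = 2150/119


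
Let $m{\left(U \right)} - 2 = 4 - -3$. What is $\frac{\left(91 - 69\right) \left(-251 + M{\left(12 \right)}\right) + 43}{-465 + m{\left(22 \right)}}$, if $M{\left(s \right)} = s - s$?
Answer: $\frac{5479}{456} \approx 12.015$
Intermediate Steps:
$M{\left(s \right)} = 0$
$m{\left(U \right)} = 9$ ($m{\left(U \right)} = 2 + \left(4 - -3\right) = 2 + \left(4 + 3\right) = 2 + 7 = 9$)
$\frac{\left(91 - 69\right) \left(-251 + M{\left(12 \right)}\right) + 43}{-465 + m{\left(22 \right)}} = \frac{\left(91 - 69\right) \left(-251 + 0\right) + 43}{-465 + 9} = \frac{22 \left(-251\right) + 43}{-456} = \left(-5522 + 43\right) \left(- \frac{1}{456}\right) = \left(-5479\right) \left(- \frac{1}{456}\right) = \frac{5479}{456}$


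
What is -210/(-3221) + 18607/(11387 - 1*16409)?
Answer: -58878527/16175862 ≈ -3.6399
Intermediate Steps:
-210/(-3221) + 18607/(11387 - 1*16409) = -210*(-1/3221) + 18607/(11387 - 16409) = 210/3221 + 18607/(-5022) = 210/3221 + 18607*(-1/5022) = 210/3221 - 18607/5022 = -58878527/16175862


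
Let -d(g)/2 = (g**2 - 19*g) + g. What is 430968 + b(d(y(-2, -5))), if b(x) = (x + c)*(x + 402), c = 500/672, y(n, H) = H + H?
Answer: 43623757/84 ≈ 5.1933e+5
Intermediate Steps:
y(n, H) = 2*H
c = 125/168 (c = 500*(1/672) = 125/168 ≈ 0.74405)
d(g) = -2*g**2 + 36*g (d(g) = -2*((g**2 - 19*g) + g) = -2*(g**2 - 18*g) = -2*g**2 + 36*g)
b(x) = (402 + x)*(125/168 + x) (b(x) = (x + 125/168)*(x + 402) = (125/168 + x)*(402 + x) = (402 + x)*(125/168 + x))
430968 + b(d(y(-2, -5))) = 430968 + (8375/28 + (2*(2*(-5))*(18 - 2*(-5)))**2 + 67661*(2*(2*(-5))*(18 - 2*(-5)))/168) = 430968 + (8375/28 + (2*(-10)*(18 - 1*(-10)))**2 + 67661*(2*(-10)*(18 - 1*(-10)))/168) = 430968 + (8375/28 + (2*(-10)*(18 + 10))**2 + 67661*(2*(-10)*(18 + 10))/168) = 430968 + (8375/28 + (2*(-10)*28)**2 + 67661*(2*(-10)*28)/168) = 430968 + (8375/28 + (-560)**2 + (67661/168)*(-560)) = 430968 + (8375/28 + 313600 - 676610/3) = 430968 + 7422445/84 = 43623757/84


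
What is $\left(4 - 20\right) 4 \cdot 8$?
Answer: $-512$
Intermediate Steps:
$\left(4 - 20\right) 4 \cdot 8 = \left(-16\right) 4 \cdot 8 = \left(-64\right) 8 = -512$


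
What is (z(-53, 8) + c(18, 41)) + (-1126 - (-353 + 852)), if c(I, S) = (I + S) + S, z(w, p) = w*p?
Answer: -1949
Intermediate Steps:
z(w, p) = p*w
c(I, S) = I + 2*S
(z(-53, 8) + c(18, 41)) + (-1126 - (-353 + 852)) = (8*(-53) + (18 + 2*41)) + (-1126 - (-353 + 852)) = (-424 + (18 + 82)) + (-1126 - 1*499) = (-424 + 100) + (-1126 - 499) = -324 - 1625 = -1949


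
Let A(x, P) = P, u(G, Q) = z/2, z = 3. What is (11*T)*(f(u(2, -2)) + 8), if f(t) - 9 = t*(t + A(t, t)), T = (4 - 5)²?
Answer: 473/2 ≈ 236.50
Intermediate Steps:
T = 1 (T = (-1)² = 1)
u(G, Q) = 3/2
f(t) = 9 + 2*t² (f(t) = 9 + t*(t + t) = 9 + t*(2*t) = 9 + 2*t²)
(11*T)*(f(u(2, -2)) + 8) = (11*1)*((9 + 2*(3/2)²) + 8) = 11*((9 + 2*(9/4)) + 8) = 11*((9 + 9/2) + 8) = 11*(27/2 + 8) = 11*(43/2) = 473/2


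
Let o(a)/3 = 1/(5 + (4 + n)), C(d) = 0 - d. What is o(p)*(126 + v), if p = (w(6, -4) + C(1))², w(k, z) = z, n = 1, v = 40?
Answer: 249/5 ≈ 49.800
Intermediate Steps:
C(d) = -d
p = 25 (p = (-4 - 1*1)² = (-4 - 1)² = (-5)² = 25)
o(a) = 3/10 (o(a) = 3/(5 + (4 + 1)) = 3/(5 + 5) = 3/10)
o(p)*(126 + v) = 3*(126 + 40)/10 = (3/10)*166 = 249/5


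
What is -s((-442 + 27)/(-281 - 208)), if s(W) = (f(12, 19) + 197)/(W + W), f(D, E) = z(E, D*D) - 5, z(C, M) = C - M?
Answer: -32763/830 ≈ -39.474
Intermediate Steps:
f(D, E) = -5 + E - D**2 (f(D, E) = (E - D*D) - 5 = (E - D**2) - 5 = -5 + E - D**2)
s(W) = 67/(2*W) (s(W) = ((-5 + 19 - 1*12**2) + 197)/(W + W) = ((-5 + 19 - 1*144) + 197)/((2*W)) = ((-5 + 19 - 144) + 197)*(1/(2*W)) = (-130 + 197)*(1/(2*W)) = 67*(1/(2*W)) = 67/(2*W))
-s((-442 + 27)/(-281 - 208)) = -67/(2*((-442 + 27)/(-281 - 208))) = -67/(2*((-415/(-489)))) = -67/(2*((-415*(-1/489)))) = -67/(2*415/489) = -67*489/(2*415) = -1*32763/830 = -32763/830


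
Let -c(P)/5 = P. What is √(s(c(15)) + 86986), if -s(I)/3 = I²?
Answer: √70111 ≈ 264.78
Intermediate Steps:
c(P) = -5*P
s(I) = -3*I²
√(s(c(15)) + 86986) = √(-3*(-5*15)² + 86986) = √(-3*(-75)² + 86986) = √(-3*5625 + 86986) = √(-16875 + 86986) = √70111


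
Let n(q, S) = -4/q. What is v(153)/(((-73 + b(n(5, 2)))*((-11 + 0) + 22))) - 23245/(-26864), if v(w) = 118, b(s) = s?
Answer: 78501695/109040976 ≈ 0.71993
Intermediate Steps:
v(153)/(((-73 + b(n(5, 2)))*((-11 + 0) + 22))) - 23245/(-26864) = 118/(((-73 - 4/5)*((-11 + 0) + 22))) - 23245/(-26864) = 118/(((-73 - 4*1/5)*(-11 + 22))) - 23245*(-1/26864) = 118/(((-73 - 4/5)*11)) + 23245/26864 = 118/((-369/5*11)) + 23245/26864 = 118/(-4059/5) + 23245/26864 = 118*(-5/4059) + 23245/26864 = -590/4059 + 23245/26864 = 78501695/109040976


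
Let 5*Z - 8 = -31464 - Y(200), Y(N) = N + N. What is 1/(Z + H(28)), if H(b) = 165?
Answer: -5/31031 ≈ -0.00016113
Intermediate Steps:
Y(N) = 2*N
Z = -31856/5 (Z = 8/5 + (-31464 - 2*200)/5 = 8/5 + (-31464 - 1*400)/5 = 8/5 + (-31464 - 400)/5 = 8/5 + (⅕)*(-31864) = 8/5 - 31864/5 = -31856/5 ≈ -6371.2)
1/(Z + H(28)) = 1/(-31856/5 + 165) = 1/(-31031/5) = -5/31031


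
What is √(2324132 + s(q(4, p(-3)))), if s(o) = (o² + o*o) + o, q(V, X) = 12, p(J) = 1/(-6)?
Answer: 4*√145277 ≈ 1524.6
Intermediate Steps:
p(J) = -⅙
s(o) = o + 2*o² (s(o) = (o² + o²) + o = 2*o² + o = o + 2*o²)
√(2324132 + s(q(4, p(-3)))) = √(2324132 + 12*(1 + 2*12)) = √(2324132 + 12*(1 + 24)) = √(2324132 + 12*25) = √(2324132 + 300) = √2324432 = 4*√145277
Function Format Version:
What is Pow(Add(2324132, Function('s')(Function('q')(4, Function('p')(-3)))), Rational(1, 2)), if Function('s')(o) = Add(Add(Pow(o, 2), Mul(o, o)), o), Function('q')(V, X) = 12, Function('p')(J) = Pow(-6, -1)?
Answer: Mul(4, Pow(145277, Rational(1, 2))) ≈ 1524.6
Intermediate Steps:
Function('p')(J) = Rational(-1, 6)
Function('s')(o) = Add(o, Mul(2, Pow(o, 2))) (Function('s')(o) = Add(Add(Pow(o, 2), Pow(o, 2)), o) = Add(Mul(2, Pow(o, 2)), o) = Add(o, Mul(2, Pow(o, 2))))
Pow(Add(2324132, Function('s')(Function('q')(4, Function('p')(-3)))), Rational(1, 2)) = Pow(Add(2324132, Mul(12, Add(1, Mul(2, 12)))), Rational(1, 2)) = Pow(Add(2324132, Mul(12, Add(1, 24))), Rational(1, 2)) = Pow(Add(2324132, Mul(12, 25)), Rational(1, 2)) = Pow(Add(2324132, 300), Rational(1, 2)) = Pow(2324432, Rational(1, 2)) = Mul(4, Pow(145277, Rational(1, 2)))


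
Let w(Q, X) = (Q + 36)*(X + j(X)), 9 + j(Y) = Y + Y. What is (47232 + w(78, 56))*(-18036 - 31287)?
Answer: -3223652634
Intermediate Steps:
j(Y) = -9 + 2*Y (j(Y) = -9 + (Y + Y) = -9 + 2*Y)
w(Q, X) = (-9 + 3*X)*(36 + Q) (w(Q, X) = (Q + 36)*(X + (-9 + 2*X)) = (36 + Q)*(-9 + 3*X) = (-9 + 3*X)*(36 + Q))
(47232 + w(78, 56))*(-18036 - 31287) = (47232 + (-324 - 9*78 + 108*56 + 3*78*56))*(-18036 - 31287) = (47232 + (-324 - 702 + 6048 + 13104))*(-49323) = (47232 + 18126)*(-49323) = 65358*(-49323) = -3223652634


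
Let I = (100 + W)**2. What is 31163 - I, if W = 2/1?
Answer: 20759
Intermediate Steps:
W = 2 (W = 2*1 = 2)
I = 10404 (I = (100 + 2)**2 = 102**2 = 10404)
31163 - I = 31163 - 1*10404 = 31163 - 10404 = 20759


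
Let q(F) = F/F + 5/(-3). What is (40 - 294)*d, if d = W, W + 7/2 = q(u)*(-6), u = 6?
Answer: -127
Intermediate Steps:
q(F) = -⅔ (q(F) = 1 + 5*(-⅓) = 1 - 5/3 = -⅔)
W = ½ (W = -7/2 - ⅔*(-6) = -7/2 + 4 = ½ ≈ 0.50000)
d = ½ ≈ 0.50000
(40 - 294)*d = (40 - 294)*(½) = -254*½ = -127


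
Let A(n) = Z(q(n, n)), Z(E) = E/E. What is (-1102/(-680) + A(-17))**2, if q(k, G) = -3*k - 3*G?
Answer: 793881/115600 ≈ 6.8675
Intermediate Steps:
q(k, G) = -3*G - 3*k
Z(E) = 1
A(n) = 1
(-1102/(-680) + A(-17))**2 = (-1102/(-680) + 1)**2 = (-1102*(-1/680) + 1)**2 = (551/340 + 1)**2 = (891/340)**2 = 793881/115600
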